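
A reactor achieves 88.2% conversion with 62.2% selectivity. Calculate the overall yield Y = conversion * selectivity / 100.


Overall yield = conversion (%) * selectivity (%) / 100
Conversion = 88.2%, Selectivity = 62.2%
Y = 88.2 * 62.2 / 100
= 54.8604 %

54.8604 %


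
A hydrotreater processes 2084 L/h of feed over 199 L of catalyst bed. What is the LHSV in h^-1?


LHSV = volumetric feed rate / catalyst volume
= 2084 L/h / 199 L
= 10.47 h^-1

10.47 h^-1


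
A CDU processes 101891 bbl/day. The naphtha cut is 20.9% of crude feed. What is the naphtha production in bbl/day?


Crude throughput = 101891 bbl/day
Fraction yield = 20.9%
yield = throughput * fraction / 100
yield = 101891 * 20.9 / 100 = 21295.219

21295.219 bbl/day


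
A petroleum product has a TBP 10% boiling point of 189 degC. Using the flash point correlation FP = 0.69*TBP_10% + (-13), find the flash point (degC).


FP = 0.69 * 189 + (-13) = 117.41

117.41 degC


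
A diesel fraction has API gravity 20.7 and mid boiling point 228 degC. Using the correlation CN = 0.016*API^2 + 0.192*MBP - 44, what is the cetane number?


CN = 0.016 * 20.7^2 + 0.192 * 228 - 44
CN = 6.85584 + 43.776 - 44 = 6.63184

6.63184


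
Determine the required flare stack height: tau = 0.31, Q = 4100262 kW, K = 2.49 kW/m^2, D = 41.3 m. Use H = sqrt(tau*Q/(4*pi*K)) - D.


tau*Q/(4*pi*K) = 0.31 * 4100262 / (4 * pi * 2.49) = 40622.3
sqrt(40622.3) = 201.55
H = 201.55 - 41.3 = 160.2

160.2 m


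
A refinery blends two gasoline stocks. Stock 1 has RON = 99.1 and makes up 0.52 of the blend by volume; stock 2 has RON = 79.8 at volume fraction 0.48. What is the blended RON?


Linear blending: RON_blend = sum(vi * RONi)
Contribution 1: 0.52 * 99.1 = 51.532
Contribution 2: 0.48 * 79.8 = 38.304
RON_blend = 51.532 + 38.304 = 89.836

89.836


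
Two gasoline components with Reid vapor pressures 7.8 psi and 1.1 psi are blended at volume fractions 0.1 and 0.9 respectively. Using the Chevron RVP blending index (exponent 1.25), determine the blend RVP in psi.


Chevron index: RVP_blend = (sum xi*RVPi^1.25)^(1/1.25)
RVP^1.25 terms: 0.1 * 7.8^1.25 + 0.9 * 1.1^1.25 = 2.31739
RVP_blend = 2.31739^(1/1.25) = 1.959

1.959 psi


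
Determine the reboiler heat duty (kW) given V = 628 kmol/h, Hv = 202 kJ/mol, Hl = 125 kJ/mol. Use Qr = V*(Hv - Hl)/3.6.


Qr = 628 * (202 - 125) / 3.6 = 628 * 77 / 3.6 = 13430

13430 kW


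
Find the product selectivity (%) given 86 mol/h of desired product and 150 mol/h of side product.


Selectivity = desired / (desired + undesired) * 100
Total products = 86 + 150 = 236 mol/h
S = 86 / 236 * 100
= 0.3644 * 100
= 36.44 %

36.44 %


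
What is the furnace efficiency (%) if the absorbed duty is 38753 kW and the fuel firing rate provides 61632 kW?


Furnace efficiency = Q_absorbed / Q_fuel * 100
= 38753 / 61632 * 100 = 62.88

62.88 %


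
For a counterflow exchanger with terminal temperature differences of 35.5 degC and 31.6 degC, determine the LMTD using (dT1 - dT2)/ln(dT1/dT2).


LMTD = (dT1 - dT2) / ln(dT1/dT2)
= (35.5 - 31.6) / ln(35.5 / 31.6) = 3.9 / 0.116376 = 33.51

33.51 degC


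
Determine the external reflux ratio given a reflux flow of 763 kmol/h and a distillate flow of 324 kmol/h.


Reflux ratio definition: R = L / D (liquid returned / distillate withdrawn)
L = 763 kmol/h, D = 324 kmol/h
R = 763 / 324 = 2.355

2.355


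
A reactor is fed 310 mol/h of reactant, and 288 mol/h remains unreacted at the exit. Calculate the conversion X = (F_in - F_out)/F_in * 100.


X = (F_in - F_out) / F_in * 100
Moles reacted = 310 - 288 = 22
X = 22 / 310 * 100
= 0.07097 * 100
= 7.097 %

7.097 %


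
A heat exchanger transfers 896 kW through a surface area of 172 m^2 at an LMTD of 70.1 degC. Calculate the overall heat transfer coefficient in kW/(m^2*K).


From Q = U*A*LMTD, U = Q / (A * LMTD)
U = 896 / (172 * 70.1) = 896 / 12057.2 = 0.07431

0.07431 kW/(m^2*K)


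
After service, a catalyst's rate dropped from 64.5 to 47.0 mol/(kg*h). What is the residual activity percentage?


Activity (%) = (rate_used / rate_fresh) * 100
rate_used = 47.0, rate_fresh = 64.5
= (47.0 / 64.5) * 100
= 0.7287 * 100 = 72.87

72.87 %


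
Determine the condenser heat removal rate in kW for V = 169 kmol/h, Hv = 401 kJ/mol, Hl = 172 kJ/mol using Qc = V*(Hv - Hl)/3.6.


Qc = 169 * (401 - 172) / 3.6 = 169 * 229 / 3.6 = 10750

10750 kW


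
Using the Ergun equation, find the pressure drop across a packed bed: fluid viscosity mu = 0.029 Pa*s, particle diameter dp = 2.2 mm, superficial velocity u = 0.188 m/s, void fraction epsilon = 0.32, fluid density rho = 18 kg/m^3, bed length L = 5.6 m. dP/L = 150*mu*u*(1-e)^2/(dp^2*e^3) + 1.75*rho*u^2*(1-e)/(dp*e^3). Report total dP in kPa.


dp = 2.2 mm = 0.0022 m
Viscous term = 150*0.029*0.188*(1-0.32)^2 / (0.0022^2*0.32^3) = 2384350
Inertial term = 1.75*18*0.188^2*(1-0.32) / (0.0022*0.32^3) = 10501.8
dP/L = 2384350 + 10501.8 = 2394850 Pa/m
dP = 2394850 * 5.6 / 1000 = 13410 kPa

13410 kPa


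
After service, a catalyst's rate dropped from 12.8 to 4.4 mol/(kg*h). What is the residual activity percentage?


Activity (%) = (rate_used / rate_fresh) * 100
rate_used = 4.4, rate_fresh = 12.8
= (4.4 / 12.8) * 100
= 0.3438 * 100 = 34.38

34.38 %


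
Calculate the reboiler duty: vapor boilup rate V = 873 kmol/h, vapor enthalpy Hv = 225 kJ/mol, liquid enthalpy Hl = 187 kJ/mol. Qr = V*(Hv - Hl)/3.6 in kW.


Qr = 873 * (225 - 187) / 3.6 = 873 * 38 / 3.6 = 9215

9215 kW


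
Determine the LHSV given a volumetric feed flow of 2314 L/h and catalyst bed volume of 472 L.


LHSV = volumetric feed rate / catalyst volume
= 2314 L/h / 472 L
= 4.903 h^-1

4.903 h^-1


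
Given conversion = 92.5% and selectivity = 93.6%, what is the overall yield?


Overall yield = conversion (%) * selectivity (%) / 100
Conversion = 92.5%, Selectivity = 93.6%
Y = 92.5 * 93.6 / 100
= 86.58 %

86.58 %


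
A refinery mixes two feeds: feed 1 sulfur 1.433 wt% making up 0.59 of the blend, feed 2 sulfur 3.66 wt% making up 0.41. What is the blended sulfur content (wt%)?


Linear sulfur blending: S_blend = x1*S1 + x2*S2
Contribution 1: 0.59 * 1.433 = 0.84547 wt%
Contribution 2: 0.41 * 3.66 = 1.5006 wt%
S_blend = 0.84547 + 1.5006 = 2.34607

2.34607 wt%


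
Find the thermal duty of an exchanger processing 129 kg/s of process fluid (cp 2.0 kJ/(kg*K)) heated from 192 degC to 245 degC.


Q = m_dot * cp * delta_T
delta_T = 245 - 192 = 53 K
Q = 129 * 2.0 * 53
= 258 * 53
= 13674 kW

13674 kW


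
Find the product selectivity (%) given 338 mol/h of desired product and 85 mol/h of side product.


Selectivity = desired / (desired + undesired) * 100
Total products = 338 + 85 = 423 mol/h
S = 338 / 423 * 100
= 0.7991 * 100
= 79.91 %

79.91 %


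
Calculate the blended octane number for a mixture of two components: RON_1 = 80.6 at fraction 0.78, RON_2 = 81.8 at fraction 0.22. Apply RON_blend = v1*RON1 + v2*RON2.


Linear blending: RON_blend = sum(vi * RONi)
Contribution 1: 0.78 * 80.6 = 62.868
Contribution 2: 0.22 * 81.8 = 17.996
RON_blend = 62.868 + 17.996 = 80.864

80.864


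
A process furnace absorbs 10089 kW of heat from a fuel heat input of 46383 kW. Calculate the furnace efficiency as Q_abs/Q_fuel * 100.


Furnace efficiency = Q_absorbed / Q_fuel * 100
= 10089 / 46383 * 100 = 21.75

21.75 %


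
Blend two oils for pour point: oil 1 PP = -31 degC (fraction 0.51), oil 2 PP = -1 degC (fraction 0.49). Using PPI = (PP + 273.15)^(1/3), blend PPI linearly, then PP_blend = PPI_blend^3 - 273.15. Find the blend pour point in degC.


PPI_1 = (-31 + 273.15)^(1/3) = 6.232967
PPI_2 = (-1 + 273.15)^(1/3) = 6.480414
PPI_blend = 0.51 * 6.232967 + 0.49 * 6.480414 = 6.354216
PP_blend = 6.354216^3 - 273.15 = 256.5582 - 273.15 = -16.59

-16.59 degC


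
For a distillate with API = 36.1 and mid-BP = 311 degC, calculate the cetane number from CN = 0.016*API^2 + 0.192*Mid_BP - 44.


CN = 0.016 * 36.1^2 + 0.192 * 311 - 44
CN = 20.85136 + 59.712 - 44 = 36.56336

36.56336


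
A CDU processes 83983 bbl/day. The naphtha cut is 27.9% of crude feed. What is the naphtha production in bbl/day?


Crude throughput = 83983 bbl/day
Fraction yield = 27.9%
yield = throughput * fraction / 100
yield = 83983 * 27.9 / 100 = 23431.257

23431.257 bbl/day


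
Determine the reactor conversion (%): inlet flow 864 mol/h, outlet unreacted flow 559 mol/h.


X = (F_in - F_out) / F_in * 100
Moles reacted = 864 - 559 = 305
X = 305 / 864 * 100
= 0.3530 * 100
= 35.30 %

35.30 %


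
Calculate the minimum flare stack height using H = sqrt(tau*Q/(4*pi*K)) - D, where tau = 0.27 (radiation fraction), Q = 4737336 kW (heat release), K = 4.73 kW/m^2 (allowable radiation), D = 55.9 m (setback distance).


tau*Q/(4*pi*K) = 0.27 * 4737336 / (4 * pi * 4.73) = 21519.2
sqrt(21519.2) = 146.694
H = 146.694 - 55.9 = 90.79

90.79 m


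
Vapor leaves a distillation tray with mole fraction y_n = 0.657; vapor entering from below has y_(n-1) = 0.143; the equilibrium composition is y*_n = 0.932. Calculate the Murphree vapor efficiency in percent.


Murphree vapor efficiency: EMV = (y_n - y_(n-1)) / (y*_n - y_(n-1)) * 100
EMV = (0.657 - 0.143) / (0.932 - 0.143) * 100 = 0.514 / 0.789 * 100 = 65.15

65.15 %


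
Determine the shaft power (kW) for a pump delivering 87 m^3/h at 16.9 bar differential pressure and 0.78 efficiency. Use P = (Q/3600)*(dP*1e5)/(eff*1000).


Q = 87 / 3600 = 0.0241667 m^3/s
P = 0.0241667 * (16.9 * 1e5) / 0.78 / 1000 = 52.36

52.36 kW


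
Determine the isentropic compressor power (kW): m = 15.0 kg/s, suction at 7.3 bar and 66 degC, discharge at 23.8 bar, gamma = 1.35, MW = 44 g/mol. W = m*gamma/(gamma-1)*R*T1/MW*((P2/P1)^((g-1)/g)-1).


Isentropic work: W = m*(gamma/(gamma-1))*(R*T1/MW)*((P2/P1)^((gamma-1)/gamma) - 1)
T1 = 66 + 273.15 = 339.15 K
Pressure ratio = 23.8 / 7.3 = 3.26027
Exponent = (1.35 - 1)/1.35 = 0.259259
(P2/P1)^exp - 1 = 3.26027^0.259259 - 1 = 0.358519
W = 15.0 * 1.35 / 0.35 * 8.314 * 339.15 / 44 * 0.358519 = 1329

1329 kW


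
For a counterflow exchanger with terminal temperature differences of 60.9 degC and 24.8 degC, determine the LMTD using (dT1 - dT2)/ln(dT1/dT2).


LMTD = (dT1 - dT2) / ln(dT1/dT2)
= (60.9 - 24.8) / ln(60.9 / 24.8) = 36.1 / 0.89839 = 40.18

40.18 degC


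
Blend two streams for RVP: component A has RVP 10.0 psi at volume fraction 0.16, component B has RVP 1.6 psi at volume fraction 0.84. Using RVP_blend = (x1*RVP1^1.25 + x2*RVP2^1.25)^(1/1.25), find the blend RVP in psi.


Chevron index: RVP_blend = (sum xi*RVPi^1.25)^(1/1.25)
RVP^1.25 terms: 0.16 * 10.0^1.25 + 0.84 * 1.6^1.25 = 4.35682
RVP_blend = 4.35682^(1/1.25) = 3.246

3.246 psi


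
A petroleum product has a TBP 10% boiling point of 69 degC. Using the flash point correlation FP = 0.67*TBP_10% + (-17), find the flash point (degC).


FP = 0.67 * 69 + (-17) = 29.23

29.23 degC


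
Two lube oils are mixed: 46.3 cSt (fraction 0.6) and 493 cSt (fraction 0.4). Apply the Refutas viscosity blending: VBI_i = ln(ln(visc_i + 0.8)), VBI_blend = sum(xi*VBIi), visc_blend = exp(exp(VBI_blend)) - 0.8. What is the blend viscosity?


Refutas method: VBN_i = 14.534*ln(ln(visc_i + 0.8)) + 10.975, blended linearly by mass fraction; since VBN is linear in VBI_i = ln(ln(visc_i + 0.8)) and the fractions sum to 1, blend VBI directly: visc = exp(exp(VBI_blend)) - 0.8
VBI_1 = ln(ln(46.3 + 0.8)) = 1.34866
VBI_2 = ln(ln(493 + 0.8)) = 1.82489
VBI_blend = 0.6 * 1.34866 + 0.4 * 1.82489 = 1.53915
visc_blend = exp(exp(1.53915)) - 0.8 = 104.9

104.9 cSt


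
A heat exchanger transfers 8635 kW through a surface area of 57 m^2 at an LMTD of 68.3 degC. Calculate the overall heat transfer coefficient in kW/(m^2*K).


From Q = U*A*LMTD, U = Q / (A * LMTD)
U = 8635 / (57 * 68.3) = 8635 / 3893.1 = 2.218

2.218 kW/(m^2*K)


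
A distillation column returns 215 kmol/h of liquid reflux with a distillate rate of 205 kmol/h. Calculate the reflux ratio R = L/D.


Reflux ratio definition: R = L / D (liquid returned / distillate withdrawn)
L = 215 kmol/h, D = 205 kmol/h
R = 215 / 205 = 1.049

1.049


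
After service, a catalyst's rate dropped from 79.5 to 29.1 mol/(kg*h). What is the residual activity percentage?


Activity (%) = (rate_used / rate_fresh) * 100
rate_used = 29.1, rate_fresh = 79.5
= (29.1 / 79.5) * 100
= 0.3660 * 100 = 36.60

36.60 %


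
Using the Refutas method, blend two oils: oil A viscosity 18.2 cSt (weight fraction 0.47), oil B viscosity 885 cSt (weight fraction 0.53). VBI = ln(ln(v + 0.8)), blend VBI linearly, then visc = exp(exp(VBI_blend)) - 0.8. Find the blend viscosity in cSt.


Refutas method: VBN_i = 14.534*ln(ln(visc_i + 0.8)) + 10.975, blended linearly by mass fraction; since VBN is linear in VBI_i = ln(ln(visc_i + 0.8)) and the fractions sum to 1, blend VBI directly: visc = exp(exp(VBI_blend)) - 0.8
VBI_1 = ln(ln(18.2 + 0.8)) = 1.07992
VBI_2 = ln(ln(885 + 0.8)) = 1.91493
VBI_blend = 0.47 * 1.07992 + 0.53 * 1.91493 = 1.52248
visc_blend = exp(exp(1.52248)) - 0.8 = 97.06

97.06 cSt


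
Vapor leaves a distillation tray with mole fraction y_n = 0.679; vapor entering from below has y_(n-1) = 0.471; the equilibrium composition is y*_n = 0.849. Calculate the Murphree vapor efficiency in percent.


Murphree vapor efficiency: EMV = (y_n - y_(n-1)) / (y*_n - y_(n-1)) * 100
EMV = (0.679 - 0.471) / (0.849 - 0.471) * 100 = 0.208 / 0.378 * 100 = 55.03

55.03 %


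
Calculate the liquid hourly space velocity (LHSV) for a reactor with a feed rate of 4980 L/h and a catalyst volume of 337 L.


LHSV = volumetric feed rate / catalyst volume
= 4980 L/h / 337 L
= 14.78 h^-1

14.78 h^-1


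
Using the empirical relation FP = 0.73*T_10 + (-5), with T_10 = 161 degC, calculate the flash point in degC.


FP = 0.73 * 161 + (-5) = 112.53

112.53 degC


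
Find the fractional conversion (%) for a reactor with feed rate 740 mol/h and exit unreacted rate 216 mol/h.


X = (F_in - F_out) / F_in * 100
Moles reacted = 740 - 216 = 524
X = 524 / 740 * 100
= 0.7081 * 100
= 70.81 %

70.81 %


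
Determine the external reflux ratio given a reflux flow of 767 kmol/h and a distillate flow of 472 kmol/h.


Reflux ratio definition: R = L / D (liquid returned / distillate withdrawn)
L = 767 kmol/h, D = 472 kmol/h
R = 767 / 472 = 1.625

1.625


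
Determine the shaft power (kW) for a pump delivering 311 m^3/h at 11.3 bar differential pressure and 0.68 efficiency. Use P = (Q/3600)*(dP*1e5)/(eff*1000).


Q = 311 / 3600 = 0.0863889 m^3/s
P = 0.0863889 * (11.3 * 1e5) / 0.68 / 1000 = 143.6

143.6 kW


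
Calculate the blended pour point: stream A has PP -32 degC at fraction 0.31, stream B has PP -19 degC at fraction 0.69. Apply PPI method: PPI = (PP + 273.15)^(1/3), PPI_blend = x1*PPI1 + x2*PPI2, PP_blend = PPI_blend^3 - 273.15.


PPI_1 = (-32 + 273.15)^(1/3) = 6.224375
PPI_2 = (-19 + 273.15)^(1/3) = 6.334272
PPI_blend = 0.31 * 6.224375 + 0.69 * 6.334272 = 6.300204
PP_blend = 6.300204^3 - 273.15 = 250.0713 - 273.15 = -23.08

-23.08 degC


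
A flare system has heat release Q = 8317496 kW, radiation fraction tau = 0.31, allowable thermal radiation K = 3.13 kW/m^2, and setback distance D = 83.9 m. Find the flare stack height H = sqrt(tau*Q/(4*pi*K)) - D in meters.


tau*Q/(4*pi*K) = 0.31 * 8317496 / (4 * pi * 3.13) = 65554.1
sqrt(65554.1) = 256.035
H = 256.035 - 83.9 = 172.1

172.1 m


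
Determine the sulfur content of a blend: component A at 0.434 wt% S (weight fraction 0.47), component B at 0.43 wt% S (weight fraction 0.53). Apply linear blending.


Linear sulfur blending: S_blend = x1*S1 + x2*S2
Contribution 1: 0.47 * 0.434 = 0.20398 wt%
Contribution 2: 0.53 * 0.43 = 0.2279 wt%
S_blend = 0.20398 + 0.2279 = 0.43188

0.43188 wt%


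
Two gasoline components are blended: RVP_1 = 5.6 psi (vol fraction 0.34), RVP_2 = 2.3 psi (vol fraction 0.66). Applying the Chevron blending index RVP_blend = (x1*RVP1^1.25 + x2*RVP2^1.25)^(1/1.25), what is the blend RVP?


Chevron index: RVP_blend = (sum xi*RVPi^1.25)^(1/1.25)
RVP^1.25 terms: 0.34 * 5.6^1.25 + 0.66 * 2.3^1.25 = 4.79837
RVP_blend = 4.79837^(1/1.25) = 3.507

3.507 psi


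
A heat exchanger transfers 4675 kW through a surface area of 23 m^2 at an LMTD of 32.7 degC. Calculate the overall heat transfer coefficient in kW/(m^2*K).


From Q = U*A*LMTD, U = Q / (A * LMTD)
U = 4675 / (23 * 32.7) = 4675 / 752.1 = 6.216

6.216 kW/(m^2*K)


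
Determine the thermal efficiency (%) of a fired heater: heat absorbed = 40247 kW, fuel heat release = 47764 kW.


Furnace efficiency = Q_absorbed / Q_fuel * 100
= 40247 / 47764 * 100 = 84.26

84.26 %


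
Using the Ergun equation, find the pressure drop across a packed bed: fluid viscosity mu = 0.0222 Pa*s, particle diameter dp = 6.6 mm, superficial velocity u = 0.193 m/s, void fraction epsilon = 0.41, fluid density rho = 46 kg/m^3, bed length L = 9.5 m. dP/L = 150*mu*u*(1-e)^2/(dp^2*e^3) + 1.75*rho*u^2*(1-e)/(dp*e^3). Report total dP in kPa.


dp = 6.6 mm = 0.0066 m
Viscous term = 150*0.0222*0.193*(1-0.41)^2 / (0.0066^2*0.41^3) = 74518.8
Inertial term = 1.75*46*0.193^2*(1-0.41) / (0.0066*0.41^3) = 3889.26
dP/L = 74518.8 + 3889.26 = 78408.1 Pa/m
dP = 78408.1 * 9.5 / 1000 = 744.9 kPa

744.9 kPa


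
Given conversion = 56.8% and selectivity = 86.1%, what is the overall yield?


Overall yield = conversion (%) * selectivity (%) / 100
Conversion = 56.8%, Selectivity = 86.1%
Y = 56.8 * 86.1 / 100
= 48.9048 %

48.9048 %


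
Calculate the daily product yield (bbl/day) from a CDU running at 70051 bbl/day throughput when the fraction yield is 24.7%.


Crude throughput = 70051 bbl/day
Fraction yield = 24.7%
yield = throughput * fraction / 100
yield = 70051 * 24.7 / 100 = 17302.597

17302.597 bbl/day


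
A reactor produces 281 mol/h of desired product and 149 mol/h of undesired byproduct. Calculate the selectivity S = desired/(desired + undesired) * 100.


Selectivity = desired / (desired + undesired) * 100
Total products = 281 + 149 = 430 mol/h
S = 281 / 430 * 100
= 0.6535 * 100
= 65.35 %

65.35 %


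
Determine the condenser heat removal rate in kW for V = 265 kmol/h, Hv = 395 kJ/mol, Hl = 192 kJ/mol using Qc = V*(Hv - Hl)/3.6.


Qc = 265 * (395 - 192) / 3.6 = 265 * 203 / 3.6 = 14940

14940 kW


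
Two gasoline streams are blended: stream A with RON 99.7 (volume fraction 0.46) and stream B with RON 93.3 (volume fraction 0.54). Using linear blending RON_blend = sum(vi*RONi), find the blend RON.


Linear blending: RON_blend = sum(vi * RONi)
Contribution 1: 0.46 * 99.7 = 45.862
Contribution 2: 0.54 * 93.3 = 50.382
RON_blend = 45.862 + 50.382 = 96.244

96.244


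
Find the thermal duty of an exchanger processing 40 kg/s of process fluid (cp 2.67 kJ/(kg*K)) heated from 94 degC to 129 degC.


Q = m_dot * cp * delta_T
delta_T = 129 - 94 = 35 K
Q = 40 * 2.67 * 35
= 106.8 * 35
= 3738 kW

3738 kW


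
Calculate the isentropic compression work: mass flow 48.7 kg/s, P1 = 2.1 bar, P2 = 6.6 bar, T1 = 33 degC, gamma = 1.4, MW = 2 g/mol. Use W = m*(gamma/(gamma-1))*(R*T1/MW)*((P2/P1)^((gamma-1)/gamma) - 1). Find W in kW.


Isentropic work: W = m*(gamma/(gamma-1))*(R*T1/MW)*((P2/P1)^((gamma-1)/gamma) - 1)
T1 = 33 + 273.15 = 306.15 K
Pressure ratio = 6.6 / 2.1 = 3.14286
Exponent = (1.4 - 1)/1.4 = 0.285714
(P2/P1)^exp - 1 = 3.14286^0.285714 - 1 = 0.387052
W = 48.7 * 1.4 / 0.4 * 8.314 * 306.15 / 2 * 0.387052 = 83960

83960 kW


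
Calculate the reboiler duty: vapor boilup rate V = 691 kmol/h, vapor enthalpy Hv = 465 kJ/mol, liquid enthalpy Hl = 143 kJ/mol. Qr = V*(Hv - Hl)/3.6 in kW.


Qr = 691 * (465 - 143) / 3.6 = 691 * 322 / 3.6 = 61810

61810 kW


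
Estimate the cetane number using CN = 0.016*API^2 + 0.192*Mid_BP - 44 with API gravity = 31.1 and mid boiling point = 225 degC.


CN = 0.016 * 31.1^2 + 0.192 * 225 - 44
CN = 15.47536 + 43.2 - 44 = 14.67536

14.67536


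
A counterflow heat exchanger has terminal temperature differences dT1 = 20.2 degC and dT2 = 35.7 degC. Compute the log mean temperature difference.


LMTD = (dT1 - dT2) / ln(dT1/dT2)
= (20.2 - 35.7) / ln(20.2 / 35.7) = -15.5 / -0.569468 = 27.22

27.22 degC


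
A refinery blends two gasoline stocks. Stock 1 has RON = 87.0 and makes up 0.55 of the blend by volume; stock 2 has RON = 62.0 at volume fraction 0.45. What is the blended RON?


Linear blending: RON_blend = sum(vi * RONi)
Contribution 1: 0.55 * 87.0 = 47.85
Contribution 2: 0.45 * 62.0 = 27.9
RON_blend = 47.85 + 27.9 = 75.75

75.75


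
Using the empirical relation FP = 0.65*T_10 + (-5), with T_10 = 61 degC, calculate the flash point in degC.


FP = 0.65 * 61 + (-5) = 34.65

34.65 degC


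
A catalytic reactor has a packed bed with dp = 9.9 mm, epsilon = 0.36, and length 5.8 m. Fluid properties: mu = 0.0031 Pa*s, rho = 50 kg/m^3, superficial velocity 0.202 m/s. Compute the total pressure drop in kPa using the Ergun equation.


dp = 9.9 mm = 0.0099 m
Viscous term = 150*0.0031*0.202*(1-0.36)^2 / (0.0099^2*0.36^3) = 8413.69
Inertial term = 1.75*50*0.202^2*(1-0.36) / (0.0099*0.36^3) = 4947.07
dP/L = 8413.69 + 4947.07 = 13360.8 Pa/m
dP = 13360.8 * 5.8 / 1000 = 77.49 kPa

77.49 kPa


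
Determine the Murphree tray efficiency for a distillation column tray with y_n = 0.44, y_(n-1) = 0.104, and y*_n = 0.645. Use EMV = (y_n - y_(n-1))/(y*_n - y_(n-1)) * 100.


Murphree vapor efficiency: EMV = (y_n - y_(n-1)) / (y*_n - y_(n-1)) * 100
EMV = (0.44 - 0.104) / (0.645 - 0.104) * 100 = 0.336 / 0.541 * 100 = 62.11

62.11 %


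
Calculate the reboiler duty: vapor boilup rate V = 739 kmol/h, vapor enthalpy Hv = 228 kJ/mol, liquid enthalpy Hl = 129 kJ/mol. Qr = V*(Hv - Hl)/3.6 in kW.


Qr = 739 * (228 - 129) / 3.6 = 739 * 99 / 3.6 = 20320

20320 kW


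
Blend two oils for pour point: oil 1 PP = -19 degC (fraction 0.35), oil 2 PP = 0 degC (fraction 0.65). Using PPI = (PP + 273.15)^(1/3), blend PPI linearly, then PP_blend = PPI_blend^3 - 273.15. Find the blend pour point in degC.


PPI_1 = (-19 + 273.15)^(1/3) = 6.334272
PPI_2 = (0 + 273.15)^(1/3) = 6.488342
PPI_blend = 0.35 * 6.334272 + 0.65 * 6.488342 = 6.434418
PP_blend = 6.434418^3 - 273.15 = 266.3961 - 273.15 = -6.75

-6.75 degC


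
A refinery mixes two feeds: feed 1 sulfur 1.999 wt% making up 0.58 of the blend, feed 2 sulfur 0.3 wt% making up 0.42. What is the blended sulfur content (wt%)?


Linear sulfur blending: S_blend = x1*S1 + x2*S2
Contribution 1: 0.58 * 1.999 = 1.15942 wt%
Contribution 2: 0.42 * 0.3 = 0.126 wt%
S_blend = 1.15942 + 0.126 = 1.28542

1.28542 wt%


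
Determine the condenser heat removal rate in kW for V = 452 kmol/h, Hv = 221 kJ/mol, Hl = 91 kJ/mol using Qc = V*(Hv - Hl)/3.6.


Qc = 452 * (221 - 91) / 3.6 = 452 * 130 / 3.6 = 16320

16320 kW


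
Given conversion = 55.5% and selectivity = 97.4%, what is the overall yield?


Overall yield = conversion (%) * selectivity (%) / 100
Conversion = 55.5%, Selectivity = 97.4%
Y = 55.5 * 97.4 / 100
= 54.057 %

54.057 %


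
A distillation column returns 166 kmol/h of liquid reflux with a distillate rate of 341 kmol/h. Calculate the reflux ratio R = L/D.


Reflux ratio definition: R = L / D (liquid returned / distillate withdrawn)
L = 166 kmol/h, D = 341 kmol/h
R = 166 / 341 = 0.4868

0.4868


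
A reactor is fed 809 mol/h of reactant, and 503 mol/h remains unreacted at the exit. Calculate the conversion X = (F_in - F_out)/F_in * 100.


X = (F_in - F_out) / F_in * 100
Moles reacted = 809 - 503 = 306
X = 306 / 809 * 100
= 0.3782 * 100
= 37.82 %

37.82 %


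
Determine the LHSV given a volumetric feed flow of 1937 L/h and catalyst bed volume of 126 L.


LHSV = volumetric feed rate / catalyst volume
= 1937 L/h / 126 L
= 15.37 h^-1

15.37 h^-1


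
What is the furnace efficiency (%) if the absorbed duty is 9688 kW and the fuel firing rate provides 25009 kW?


Furnace efficiency = Q_absorbed / Q_fuel * 100
= 9688 / 25009 * 100 = 38.74

38.74 %


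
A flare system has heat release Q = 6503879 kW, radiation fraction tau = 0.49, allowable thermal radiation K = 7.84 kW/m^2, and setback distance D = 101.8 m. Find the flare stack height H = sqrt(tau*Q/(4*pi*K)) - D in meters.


tau*Q/(4*pi*K) = 0.49 * 6503879 / (4 * pi * 7.84) = 32347.6
sqrt(32347.6) = 179.854
H = 179.854 - 101.8 = 78.05

78.05 m


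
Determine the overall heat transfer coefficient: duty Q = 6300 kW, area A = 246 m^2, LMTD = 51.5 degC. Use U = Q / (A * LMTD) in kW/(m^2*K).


From Q = U*A*LMTD, U = Q / (A * LMTD)
U = 6300 / (246 * 51.5) = 6300 / 12669 = 0.4973

0.4973 kW/(m^2*K)


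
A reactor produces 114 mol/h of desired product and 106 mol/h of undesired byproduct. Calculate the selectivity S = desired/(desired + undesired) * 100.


Selectivity = desired / (desired + undesired) * 100
Total products = 114 + 106 = 220 mol/h
S = 114 / 220 * 100
= 0.5182 * 100
= 51.82 %

51.82 %


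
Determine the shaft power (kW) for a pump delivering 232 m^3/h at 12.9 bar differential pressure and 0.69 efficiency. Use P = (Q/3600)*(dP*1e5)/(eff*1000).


Q = 232 / 3600 = 0.0644444 m^3/s
P = 0.0644444 * (12.9 * 1e5) / 0.69 / 1000 = 120.5

120.5 kW


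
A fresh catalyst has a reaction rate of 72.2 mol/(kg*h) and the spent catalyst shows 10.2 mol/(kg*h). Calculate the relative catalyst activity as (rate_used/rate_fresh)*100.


Activity (%) = (rate_used / rate_fresh) * 100
rate_used = 10.2, rate_fresh = 72.2
= (10.2 / 72.2) * 100
= 0.1413 * 100 = 14.13

14.13 %


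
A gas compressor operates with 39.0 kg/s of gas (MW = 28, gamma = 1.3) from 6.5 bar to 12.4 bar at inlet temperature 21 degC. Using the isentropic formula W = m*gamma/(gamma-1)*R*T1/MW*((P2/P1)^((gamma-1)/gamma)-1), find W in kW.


Isentropic work: W = m*(gamma/(gamma-1))*(R*T1/MW)*((P2/P1)^((gamma-1)/gamma) - 1)
T1 = 21 + 273.15 = 294.15 K
Pressure ratio = 12.4 / 6.5 = 1.90769
Exponent = (1.3 - 1)/1.3 = 0.230769
(P2/P1)^exp - 1 = 1.90769^0.230769 - 1 = 0.160733
W = 39.0 * 1.3 / 0.3 * 8.314 * 294.15 / 28 * 0.160733 = 2373

2373 kW


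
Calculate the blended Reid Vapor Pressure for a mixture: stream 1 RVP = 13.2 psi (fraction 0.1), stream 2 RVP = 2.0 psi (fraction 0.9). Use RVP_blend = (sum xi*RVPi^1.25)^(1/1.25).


Chevron index: RVP_blend = (sum xi*RVPi^1.25)^(1/1.25)
RVP^1.25 terms: 0.1 * 13.2^1.25 + 0.9 * 2.0^1.25 = 4.65661
RVP_blend = 4.65661^(1/1.25) = 3.423

3.423 psi


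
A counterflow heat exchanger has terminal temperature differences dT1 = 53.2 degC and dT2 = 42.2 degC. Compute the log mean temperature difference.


LMTD = (dT1 - dT2) / ln(dT1/dT2)
= (53.2 - 42.2) / ln(53.2 / 42.2) = 11 / 0.231638 = 47.49

47.49 degC


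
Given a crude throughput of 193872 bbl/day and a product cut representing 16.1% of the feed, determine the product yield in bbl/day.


Crude throughput = 193872 bbl/day
Fraction yield = 16.1%
yield = throughput * fraction / 100
yield = 193872 * 16.1 / 100 = 31213.392

31213.392 bbl/day


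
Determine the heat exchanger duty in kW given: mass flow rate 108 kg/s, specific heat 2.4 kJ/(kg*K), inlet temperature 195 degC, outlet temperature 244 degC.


Q = m_dot * cp * delta_T
delta_T = 244 - 195 = 49 K
Q = 108 * 2.4 * 49
= 259.2 * 49
= 12700.8 kW

12700.8 kW


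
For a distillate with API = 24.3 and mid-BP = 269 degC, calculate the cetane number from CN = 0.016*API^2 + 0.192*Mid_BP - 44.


CN = 0.016 * 24.3^2 + 0.192 * 269 - 44
CN = 9.44784 + 51.648 - 44 = 17.09584

17.09584


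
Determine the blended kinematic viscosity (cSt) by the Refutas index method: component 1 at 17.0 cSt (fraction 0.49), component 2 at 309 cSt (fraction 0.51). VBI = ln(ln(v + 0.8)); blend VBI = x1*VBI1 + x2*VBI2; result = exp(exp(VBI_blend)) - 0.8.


Refutas method: VBN_i = 14.534*ln(ln(visc_i + 0.8)) + 10.975, blended linearly by mass fraction; since VBN is linear in VBI_i = ln(ln(visc_i + 0.8)) and the fractions sum to 1, blend VBI directly: visc = exp(exp(VBI_blend)) - 0.8
VBI_1 = ln(ln(17.0 + 0.8)) = 1.05751
VBI_2 = ln(ln(309 + 0.8)) = 1.74675
VBI_blend = 0.49 * 1.05751 + 0.51 * 1.74675 = 1.40902
visc_blend = exp(exp(1.40902)) - 0.8 = 59.06

59.06 cSt


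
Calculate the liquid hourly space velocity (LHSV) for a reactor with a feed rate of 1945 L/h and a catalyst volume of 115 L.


LHSV = volumetric feed rate / catalyst volume
= 1945 L/h / 115 L
= 16.91 h^-1

16.91 h^-1


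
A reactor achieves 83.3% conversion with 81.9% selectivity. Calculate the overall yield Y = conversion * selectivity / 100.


Overall yield = conversion (%) * selectivity (%) / 100
Conversion = 83.3%, Selectivity = 81.9%
Y = 83.3 * 81.9 / 100
= 68.2227 %

68.2227 %


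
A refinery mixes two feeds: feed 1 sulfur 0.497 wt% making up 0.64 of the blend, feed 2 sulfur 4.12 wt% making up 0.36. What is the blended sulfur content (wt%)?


Linear sulfur blending: S_blend = x1*S1 + x2*S2
Contribution 1: 0.64 * 0.497 = 0.31808 wt%
Contribution 2: 0.36 * 4.12 = 1.4832 wt%
S_blend = 0.31808 + 1.4832 = 1.80128

1.80128 wt%


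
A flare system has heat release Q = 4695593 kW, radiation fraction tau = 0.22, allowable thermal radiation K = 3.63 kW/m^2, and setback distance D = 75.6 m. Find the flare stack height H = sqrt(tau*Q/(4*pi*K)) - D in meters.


tau*Q/(4*pi*K) = 0.22 * 4695593 / (4 * pi * 3.63) = 22646.3
sqrt(22646.3) = 150.487
H = 150.487 - 75.6 = 74.89

74.89 m


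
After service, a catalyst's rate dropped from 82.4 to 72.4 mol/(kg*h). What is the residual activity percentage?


Activity (%) = (rate_used / rate_fresh) * 100
rate_used = 72.4, rate_fresh = 82.4
= (72.4 / 82.4) * 100
= 0.8786 * 100 = 87.86

87.86 %


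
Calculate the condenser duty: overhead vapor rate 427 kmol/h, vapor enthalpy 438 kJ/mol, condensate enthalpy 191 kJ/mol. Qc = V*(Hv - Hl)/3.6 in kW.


Qc = 427 * (438 - 191) / 3.6 = 427 * 247 / 3.6 = 29300

29300 kW


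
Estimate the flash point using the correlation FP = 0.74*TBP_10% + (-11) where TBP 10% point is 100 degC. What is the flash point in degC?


FP = 0.74 * 100 + (-11) = 63

63 degC


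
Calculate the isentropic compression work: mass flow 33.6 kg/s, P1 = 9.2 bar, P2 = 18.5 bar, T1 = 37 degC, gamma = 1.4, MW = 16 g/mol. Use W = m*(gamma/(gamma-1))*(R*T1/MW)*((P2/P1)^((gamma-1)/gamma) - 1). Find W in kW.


Isentropic work: W = m*(gamma/(gamma-1))*(R*T1/MW)*((P2/P1)^((gamma-1)/gamma) - 1)
T1 = 37 + 273.15 = 310.15 K
Pressure ratio = 18.5 / 9.2 = 2.01087
Exponent = (1.4 - 1)/1.4 = 0.285714
(P2/P1)^exp - 1 = 2.01087^0.285714 - 1 = 0.220903
W = 33.6 * 1.4 / 0.4 * 8.314 * 310.15 / 16 * 0.220903 = 4187

4187 kW


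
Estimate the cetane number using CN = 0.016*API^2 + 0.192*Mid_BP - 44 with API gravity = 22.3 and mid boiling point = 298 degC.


CN = 0.016 * 22.3^2 + 0.192 * 298 - 44
CN = 7.95664 + 57.216 - 44 = 21.17264

21.17264


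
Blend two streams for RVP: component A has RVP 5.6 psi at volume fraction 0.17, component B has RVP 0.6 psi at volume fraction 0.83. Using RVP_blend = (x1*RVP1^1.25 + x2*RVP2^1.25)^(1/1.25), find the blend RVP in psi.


Chevron index: RVP_blend = (sum xi*RVPi^1.25)^(1/1.25)
RVP^1.25 terms: 0.17 * 5.6^1.25 + 0.83 * 0.6^1.25 = 1.90278
RVP_blend = 1.90278^(1/1.25) = 1.673

1.673 psi


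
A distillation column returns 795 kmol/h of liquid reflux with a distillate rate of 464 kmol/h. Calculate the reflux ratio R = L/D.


Reflux ratio definition: R = L / D (liquid returned / distillate withdrawn)
L = 795 kmol/h, D = 464 kmol/h
R = 795 / 464 = 1.713

1.713


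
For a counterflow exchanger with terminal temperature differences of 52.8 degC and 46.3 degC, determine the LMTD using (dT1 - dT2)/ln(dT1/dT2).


LMTD = (dT1 - dT2) / ln(dT1/dT2)
= (52.8 - 46.3) / ln(52.8 / 46.3) = 6.5 / 0.131369 = 49.48

49.48 degC


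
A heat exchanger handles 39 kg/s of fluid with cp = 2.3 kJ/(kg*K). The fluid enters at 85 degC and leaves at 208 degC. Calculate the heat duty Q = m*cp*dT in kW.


Q = m_dot * cp * delta_T
delta_T = 208 - 85 = 123 K
Q = 39 * 2.3 * 123
= 89.7 * 123
= 11033.1 kW

11033.1 kW


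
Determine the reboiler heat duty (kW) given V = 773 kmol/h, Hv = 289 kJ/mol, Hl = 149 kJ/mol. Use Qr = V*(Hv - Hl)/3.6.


Qr = 773 * (289 - 149) / 3.6 = 773 * 140 / 3.6 = 30060

30060 kW


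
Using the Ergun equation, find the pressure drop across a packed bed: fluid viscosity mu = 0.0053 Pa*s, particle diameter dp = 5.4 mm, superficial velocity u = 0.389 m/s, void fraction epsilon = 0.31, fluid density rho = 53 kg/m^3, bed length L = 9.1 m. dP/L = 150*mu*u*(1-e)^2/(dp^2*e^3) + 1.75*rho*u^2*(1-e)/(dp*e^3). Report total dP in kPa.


dp = 5.4 mm = 0.0054 m
Viscous term = 150*0.0053*0.389*(1-0.31)^2 / (0.0054^2*0.31^3) = 169489
Inertial term = 1.75*53*0.389^2*(1-0.31) / (0.0054*0.31^3) = 60198.2
dP/L = 169489 + 60198.2 = 229687 Pa/m
dP = 229687 * 9.1 / 1000 = 2090 kPa

2090 kPa


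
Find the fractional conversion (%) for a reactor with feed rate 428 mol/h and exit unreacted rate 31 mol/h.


X = (F_in - F_out) / F_in * 100
Moles reacted = 428 - 31 = 397
X = 397 / 428 * 100
= 0.9276 * 100
= 92.76 %

92.76 %


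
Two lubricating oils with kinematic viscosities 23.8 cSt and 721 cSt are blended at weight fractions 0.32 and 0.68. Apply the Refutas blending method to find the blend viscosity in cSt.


Refutas method: VBN_i = 14.534*ln(ln(visc_i + 0.8)) + 10.975, blended linearly by mass fraction; since VBN is linear in VBI_i = ln(ln(visc_i + 0.8)) and the fractions sum to 1, blend VBI directly: visc = exp(exp(VBI_blend)) - 0.8
VBI_1 = ln(ln(23.8 + 0.8)) = 1.16401
VBI_2 = ln(ln(721 + 0.8)) = 1.8843
VBI_blend = 0.32 * 1.16401 + 0.68 * 1.8843 = 1.65381
visc_blend = exp(exp(1.65381)) - 0.8 = 185.4

185.4 cSt


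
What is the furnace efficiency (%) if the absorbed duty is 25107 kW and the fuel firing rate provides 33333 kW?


Furnace efficiency = Q_absorbed / Q_fuel * 100
= 25107 / 33333 * 100 = 75.32

75.32 %


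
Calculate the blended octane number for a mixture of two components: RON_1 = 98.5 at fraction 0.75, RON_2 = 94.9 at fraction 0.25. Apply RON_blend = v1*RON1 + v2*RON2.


Linear blending: RON_blend = sum(vi * RONi)
Contribution 1: 0.75 * 98.5 = 73.875
Contribution 2: 0.25 * 94.9 = 23.725
RON_blend = 73.875 + 23.725 = 97.6

97.6


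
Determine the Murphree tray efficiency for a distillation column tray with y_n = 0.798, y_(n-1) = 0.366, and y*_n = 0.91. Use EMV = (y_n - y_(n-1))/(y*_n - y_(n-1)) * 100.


Murphree vapor efficiency: EMV = (y_n - y_(n-1)) / (y*_n - y_(n-1)) * 100
EMV = (0.798 - 0.366) / (0.91 - 0.366) * 100 = 0.432 / 0.544 * 100 = 79.41

79.41 %


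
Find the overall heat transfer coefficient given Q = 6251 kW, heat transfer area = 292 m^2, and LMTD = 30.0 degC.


From Q = U*A*LMTD, U = Q / (A * LMTD)
U = 6251 / (292 * 30.0) = 6251 / 8760 = 0.7136

0.7136 kW/(m^2*K)


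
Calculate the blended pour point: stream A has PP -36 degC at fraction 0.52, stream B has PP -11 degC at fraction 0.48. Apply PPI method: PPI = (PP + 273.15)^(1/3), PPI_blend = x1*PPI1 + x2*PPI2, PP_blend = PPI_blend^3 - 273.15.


PPI_1 = (-36 + 273.15)^(1/3) = 6.189768
PPI_2 = (-11 + 273.15)^(1/3) = 6.400049
PPI_blend = 0.52 * 6.189768 + 0.48 * 6.400049 = 6.290703
PP_blend = 6.290703^3 - 273.15 = 248.9416 - 273.15 = -24.21

-24.21 degC


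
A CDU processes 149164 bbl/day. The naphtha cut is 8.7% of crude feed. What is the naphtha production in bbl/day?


Crude throughput = 149164 bbl/day
Fraction yield = 8.7%
yield = throughput * fraction / 100
yield = 149164 * 8.7 / 100 = 12977.268

12977.268 bbl/day


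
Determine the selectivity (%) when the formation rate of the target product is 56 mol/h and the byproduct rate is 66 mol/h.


Selectivity = desired / (desired + undesired) * 100
Total products = 56 + 66 = 122 mol/h
S = 56 / 122 * 100
= 0.4590 * 100
= 45.90 %

45.90 %


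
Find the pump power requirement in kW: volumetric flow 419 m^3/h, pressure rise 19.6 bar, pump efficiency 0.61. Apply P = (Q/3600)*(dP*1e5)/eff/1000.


Q = 419 / 3600 = 0.116389 m^3/s
P = 0.116389 * (19.6 * 1e5) / 0.61 / 1000 = 374.0

374.0 kW


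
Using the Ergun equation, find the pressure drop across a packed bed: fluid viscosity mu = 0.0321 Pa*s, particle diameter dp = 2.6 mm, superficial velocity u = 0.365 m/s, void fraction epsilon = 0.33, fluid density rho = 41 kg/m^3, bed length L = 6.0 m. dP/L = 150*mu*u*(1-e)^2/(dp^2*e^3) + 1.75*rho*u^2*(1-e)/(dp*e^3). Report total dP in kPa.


dp = 2.6 mm = 0.0026 m
Viscous term = 150*0.0321*0.365*(1-0.33)^2 / (0.0026^2*0.33^3) = 3247510
Inertial term = 1.75*41*0.365^2*(1-0.33) / (0.0026*0.33^3) = 68543.7
dP/L = 3247510 + 68543.7 = 3316050 Pa/m
dP = 3316050 * 6.0 / 1000 = 19900 kPa

19900 kPa


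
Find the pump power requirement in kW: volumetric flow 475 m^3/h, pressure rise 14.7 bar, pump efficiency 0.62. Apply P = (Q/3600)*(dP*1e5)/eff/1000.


Q = 475 / 3600 = 0.131944 m^3/s
P = 0.131944 * (14.7 * 1e5) / 0.62 / 1000 = 312.8

312.8 kW


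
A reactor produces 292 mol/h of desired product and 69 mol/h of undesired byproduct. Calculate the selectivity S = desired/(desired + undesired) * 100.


Selectivity = desired / (desired + undesired) * 100
Total products = 292 + 69 = 361 mol/h
S = 292 / 361 * 100
= 0.8089 * 100
= 80.89 %

80.89 %


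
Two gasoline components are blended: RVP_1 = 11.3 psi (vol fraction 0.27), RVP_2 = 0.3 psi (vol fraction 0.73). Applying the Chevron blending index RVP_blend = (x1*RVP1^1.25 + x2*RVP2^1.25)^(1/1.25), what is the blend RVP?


Chevron index: RVP_blend = (sum xi*RVPi^1.25)^(1/1.25)
RVP^1.25 terms: 0.27 * 11.3^1.25 + 0.73 * 0.3^1.25 = 5.75594
RVP_blend = 5.75594^(1/1.25) = 4.056

4.056 psi


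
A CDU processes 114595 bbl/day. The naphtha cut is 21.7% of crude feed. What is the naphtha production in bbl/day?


Crude throughput = 114595 bbl/day
Fraction yield = 21.7%
yield = throughput * fraction / 100
yield = 114595 * 21.7 / 100 = 24867.115

24867.115 bbl/day


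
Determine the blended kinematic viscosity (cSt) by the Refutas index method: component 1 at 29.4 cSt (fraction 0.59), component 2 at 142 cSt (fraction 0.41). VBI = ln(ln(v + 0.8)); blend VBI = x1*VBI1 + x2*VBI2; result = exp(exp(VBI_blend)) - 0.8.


Refutas method: VBN_i = 14.534*ln(ln(visc_i + 0.8)) + 10.975, blended linearly by mass fraction; since VBN is linear in VBI_i = ln(ln(visc_i + 0.8)) and the fractions sum to 1, blend VBI directly: visc = exp(exp(VBI_blend)) - 0.8
VBI_1 = ln(ln(29.4 + 0.8)) = 1.22608
VBI_2 = ln(ln(142 + 0.8)) = 1.6017
VBI_blend = 0.59 * 1.22608 + 0.41 * 1.6017 = 1.38008
visc_blend = exp(exp(1.38008)) - 0.8 = 52.46

52.46 cSt


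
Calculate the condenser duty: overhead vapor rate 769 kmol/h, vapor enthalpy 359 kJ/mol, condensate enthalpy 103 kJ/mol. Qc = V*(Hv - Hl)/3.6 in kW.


Qc = 769 * (359 - 103) / 3.6 = 769 * 256 / 3.6 = 54680

54680 kW


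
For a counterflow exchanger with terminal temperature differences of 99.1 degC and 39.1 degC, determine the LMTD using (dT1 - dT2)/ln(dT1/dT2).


LMTD = (dT1 - dT2) / ln(dT1/dT2)
= (99.1 - 39.1) / ln(99.1 / 39.1) = 60 / 0.930007 = 64.52

64.52 degC


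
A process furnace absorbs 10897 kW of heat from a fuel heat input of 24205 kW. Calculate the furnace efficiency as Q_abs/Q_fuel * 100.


Furnace efficiency = Q_absorbed / Q_fuel * 100
= 10897 / 24205 * 100 = 45.02

45.02 %


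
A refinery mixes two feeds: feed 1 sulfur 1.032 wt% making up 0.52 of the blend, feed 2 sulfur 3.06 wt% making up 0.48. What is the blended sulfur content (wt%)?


Linear sulfur blending: S_blend = x1*S1 + x2*S2
Contribution 1: 0.52 * 1.032 = 0.53664 wt%
Contribution 2: 0.48 * 3.06 = 1.4688 wt%
S_blend = 0.53664 + 1.4688 = 2.00544

2.00544 wt%


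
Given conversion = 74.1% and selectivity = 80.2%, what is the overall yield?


Overall yield = conversion (%) * selectivity (%) / 100
Conversion = 74.1%, Selectivity = 80.2%
Y = 74.1 * 80.2 / 100
= 59.4282 %

59.4282 %


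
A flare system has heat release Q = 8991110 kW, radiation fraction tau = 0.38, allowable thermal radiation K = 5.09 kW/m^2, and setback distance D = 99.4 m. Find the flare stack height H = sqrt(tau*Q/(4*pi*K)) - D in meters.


tau*Q/(4*pi*K) = 0.38 * 8991110 / (4 * pi * 5.09) = 53415.7
sqrt(53415.7) = 231.118
H = 231.118 - 99.4 = 131.7

131.7 m
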